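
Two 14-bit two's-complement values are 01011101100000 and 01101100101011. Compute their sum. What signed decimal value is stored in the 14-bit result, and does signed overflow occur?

-3445; overflow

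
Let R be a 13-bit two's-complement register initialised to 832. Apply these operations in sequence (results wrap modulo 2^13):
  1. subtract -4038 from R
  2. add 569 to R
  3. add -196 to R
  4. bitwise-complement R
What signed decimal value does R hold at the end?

Start: R = 832 = 0001101000000.
R = 832 − (-4038) = 4870; wraps to -3322 = 1001100000110
R = -3322 + 569 = -2753 = 1010100111111
R = -2753 + (-196) = -2949 = 1010001111011
R = NOT 1010001111011 = 0101110000100 = 2948

2948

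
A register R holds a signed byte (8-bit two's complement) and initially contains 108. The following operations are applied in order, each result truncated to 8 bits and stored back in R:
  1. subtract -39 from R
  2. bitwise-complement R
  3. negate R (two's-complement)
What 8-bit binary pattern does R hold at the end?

10010100

Start: R = 108 = 01101100.
R = 108 − (-39) = 147; wraps to -109 = 10010011
R = NOT 10010011 = 01101100 = 108
R = −(108) = -108 = 10010100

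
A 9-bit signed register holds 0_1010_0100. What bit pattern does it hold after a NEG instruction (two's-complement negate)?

Invert: 101011011. Add 1: 101011100.
Check: 010100100 = 164, 101011100 = -164.

101011100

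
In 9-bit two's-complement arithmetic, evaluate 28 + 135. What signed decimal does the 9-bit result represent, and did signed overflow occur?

28 → 000011100
135 → 010000111
  000011100
+ 010000111
= 010100011
Result 010100011: MSB = 0 → value 163.
Both addends are non-negative and so is the stored result: no signed overflow.

163; no overflow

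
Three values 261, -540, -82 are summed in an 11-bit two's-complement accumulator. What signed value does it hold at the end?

-361

261 + (-540) = -279 (11011101001)
-279 + (-82) = -361 (11010010111)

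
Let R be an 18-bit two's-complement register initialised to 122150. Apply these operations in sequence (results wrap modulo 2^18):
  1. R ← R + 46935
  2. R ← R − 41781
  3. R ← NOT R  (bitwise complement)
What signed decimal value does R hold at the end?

-127305

Start: R = 122150 = 011101110100100110.
R = 122150 + 46935 = 169085; wraps to -93059 = 101001010001111101
R = -93059 − 41781 = -134840; wraps to 127304 = 011111000101001000
R = NOT 011111000101001000 = 100000111010110111 = -127305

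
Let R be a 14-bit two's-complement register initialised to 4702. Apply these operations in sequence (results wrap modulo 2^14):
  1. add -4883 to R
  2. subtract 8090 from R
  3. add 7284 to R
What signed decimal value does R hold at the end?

-987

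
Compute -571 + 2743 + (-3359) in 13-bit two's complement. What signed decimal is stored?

-571 + 2743 = 2172 (0100001111100)
2172 + (-3359) = -1187 (1101101011101)

-1187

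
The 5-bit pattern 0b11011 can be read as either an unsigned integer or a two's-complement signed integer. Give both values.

Unsigned: 11011 = 27.
Signed: MSB=1 → 27 − 32 = -5.

unsigned = 27, signed = -5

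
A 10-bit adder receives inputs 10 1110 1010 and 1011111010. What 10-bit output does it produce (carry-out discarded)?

  1011101010
+ 1011111010
= 0111100100  (discard carry-out 1)

0111100100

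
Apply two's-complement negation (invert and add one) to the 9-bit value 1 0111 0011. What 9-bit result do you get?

Invert: 010001100. Add 1: 010001101.
Check: 101110011 = -141, 010001101 = 141.

010001101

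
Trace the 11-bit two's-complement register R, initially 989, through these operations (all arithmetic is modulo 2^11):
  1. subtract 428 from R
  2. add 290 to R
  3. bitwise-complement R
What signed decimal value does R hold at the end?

-852

Start: R = 989 = 01111011101.
R = 989 − 428 = 561 = 01000110001
R = 561 + 290 = 851 = 01101010011
R = NOT 01101010011 = 10010101100 = -852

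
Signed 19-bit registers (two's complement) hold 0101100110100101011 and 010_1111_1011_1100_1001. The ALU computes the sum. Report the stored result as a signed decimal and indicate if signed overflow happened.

-145164; overflow

0101100110100101011 = 183595 (signed)
010_1111_1011_1100_1001 → 0101111101111001001 = 195529 (signed)
  0101100110100101011
+ 0101111101111001001
= 1011100100011110100
Result 1011100100011110100: MSB = 1 → 379124 − 524288 = -145164.
Both addends are non-negative but the stored result is negative: signed overflow. The true value 183595 + 195529 = 379124 lies outside [-262144, 262143].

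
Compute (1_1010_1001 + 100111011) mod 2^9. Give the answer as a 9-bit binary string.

011100100

  110101001
+ 100111011
= 011100100  (discard carry-out 1)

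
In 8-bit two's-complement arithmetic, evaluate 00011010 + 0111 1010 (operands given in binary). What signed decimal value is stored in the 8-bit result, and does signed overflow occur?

00011010 = 26 (signed)
0111 1010 → 01111010 = 122 (signed)
  00011010
+ 01111010
= 10010100
Result 10010100: MSB = 1 → 148 − 256 = -108.
Both addends are non-negative but the stored result is negative: signed overflow. The true value 26 + 122 = 148 lies outside [-128, 127].

-108; overflow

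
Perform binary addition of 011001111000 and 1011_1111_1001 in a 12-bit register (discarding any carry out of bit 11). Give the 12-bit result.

  011001111000
+ 101111111001
= 001001110001  (discard carry-out 1)

001001110001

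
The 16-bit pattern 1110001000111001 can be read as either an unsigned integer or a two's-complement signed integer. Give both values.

Unsigned: 1110001000111001 = 57913.
Signed: MSB=1 → 57913 − 65536 = -7623.

unsigned = 57913, signed = -7623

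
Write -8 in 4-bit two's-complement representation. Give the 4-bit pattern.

|-8| = 8 = 1000 in 4 bits.
Invert the bits: 0111. Add 1: 1000.

1000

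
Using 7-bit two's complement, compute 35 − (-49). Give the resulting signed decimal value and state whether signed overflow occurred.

-44; overflow

35 → 0100011
-49 → 1001111
Subtract via negate-and-add: invert 1001111 + 1 = 0110001 (i.e. 49).
  0100011
+ 0110001
= 1010100
Result 1010100: MSB = 1 → 84 − 128 = -44.
Both addends (after negating the subtrahend) are non-negative but the stored result is negative: signed overflow. The true value 35 − (-49) = 84 lies outside [-64, 63].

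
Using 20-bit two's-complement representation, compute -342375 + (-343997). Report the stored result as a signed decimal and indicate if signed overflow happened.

362204; overflow

-342375 → 10101100011010011001
-343997 → 10101100000001000011
  10101100011010011001
+ 10101100000001000011
= 01011000011011011100  (discard carry-out 1)
Result 01011000011011011100: MSB = 0 → value 362204.
Both addends are negative but the stored result is non-negative: signed overflow. The true value -342375 + (-343997) = -686372 lies outside [-524288, 524287].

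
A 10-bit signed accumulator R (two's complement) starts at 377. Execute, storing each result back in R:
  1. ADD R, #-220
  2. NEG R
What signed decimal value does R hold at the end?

-157

Start: R = 377 = 0101111001.
R = 377 + (-220) = 157 = 0010011101
R = −(157) = -157 = 1101100011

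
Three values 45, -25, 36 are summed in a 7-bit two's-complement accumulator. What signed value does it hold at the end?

56

45 + (-25) = 20 (0010100)
20 + 36 = 56 (0111000)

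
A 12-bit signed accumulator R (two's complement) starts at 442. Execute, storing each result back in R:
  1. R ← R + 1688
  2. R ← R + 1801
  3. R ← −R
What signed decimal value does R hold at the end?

165

Start: R = 442 = 000110111010.
R = 442 + 1688 = 2130; wraps to -1966 = 100001010010
R = -1966 + 1801 = -165 = 111101011011
R = −(-165) = 165 = 000010100101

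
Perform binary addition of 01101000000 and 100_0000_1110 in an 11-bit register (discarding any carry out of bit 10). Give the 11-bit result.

11101001110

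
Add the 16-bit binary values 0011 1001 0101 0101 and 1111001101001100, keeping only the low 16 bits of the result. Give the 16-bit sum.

0010110010100001

  0011100101010101
+ 1111001101001100
= 0010110010100001  (discard carry-out 1)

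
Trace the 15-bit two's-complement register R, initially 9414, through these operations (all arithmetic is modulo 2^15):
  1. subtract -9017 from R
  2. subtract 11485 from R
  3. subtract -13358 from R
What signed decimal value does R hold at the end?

Start: R = 9414 = 010010011000110.
R = 9414 − (-9017) = 18431; wraps to -14337 = 100011111111111
R = -14337 − 11485 = -25822; wraps to 6946 = 001101100100010
R = 6946 − (-13358) = 20304; wraps to -12464 = 100111101010000

-12464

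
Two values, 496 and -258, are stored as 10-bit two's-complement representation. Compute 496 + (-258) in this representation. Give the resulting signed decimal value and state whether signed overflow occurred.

238; no overflow

496 → 0111110000
-258 → 1011111110
  0111110000
+ 1011111110
= 0011101110  (discard carry-out 1)
Result 0011101110: MSB = 0 → value 238.
Addends have opposite signs, so signed overflow cannot occur.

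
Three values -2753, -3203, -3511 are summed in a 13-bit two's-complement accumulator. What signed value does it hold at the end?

-2753 + (-3203) = -5956 → wraps to 2236 (0100010111100)
2236 + (-3511) = -1275 (1101100000101)

-1275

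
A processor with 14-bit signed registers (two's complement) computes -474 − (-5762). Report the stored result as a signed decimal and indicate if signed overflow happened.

5288; no overflow

-474 → 11111000100110
-5762 → 10100101111110
Subtract via negate-and-add: invert 10100101111110 + 1 = 01011010000010 (i.e. 5762).
  11111000100110
+ 01011010000010
= 01010010101000  (discard carry-out 1)
Result 01010010101000: MSB = 0 → value 5288.
Addends (after negating the subtrahend) have opposite signs, so signed overflow cannot occur.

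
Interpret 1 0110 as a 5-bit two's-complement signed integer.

MSB is 1, so the value is negative.
Unsigned reading: 22. Subtract 2^5 = 32: 22 − 32 = -10.

-10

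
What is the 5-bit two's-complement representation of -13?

|-13| = 13 = 01101 in 5 bits.
Invert the bits: 10010. Add 1: 10011.
Check: 10011 reads as 19 − 32 = -13.

10011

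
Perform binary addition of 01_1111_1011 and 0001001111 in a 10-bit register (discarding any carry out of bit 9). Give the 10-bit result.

1001001010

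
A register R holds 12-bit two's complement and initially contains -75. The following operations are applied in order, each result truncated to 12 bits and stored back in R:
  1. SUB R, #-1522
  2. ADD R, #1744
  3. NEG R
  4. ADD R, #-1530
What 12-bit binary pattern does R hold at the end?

Start: R = -75 = 111110110101.
R = -75 − (-1522) = 1447 = 010110100111
R = 1447 + 1744 = 3191; wraps to -905 = 110001110111
R = −(-905) = 905 = 001110001001
R = 905 + (-1530) = -625 = 110110001111

110110001111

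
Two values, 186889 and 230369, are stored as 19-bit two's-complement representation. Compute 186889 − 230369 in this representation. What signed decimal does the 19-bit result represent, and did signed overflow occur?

186889 → 0101101101000001001
230369 → 0111000001111100001
Subtract via negate-and-add: invert 0111000001111100001 + 1 = 1000111110000011111 (i.e. -230369).
  0101101101000001001
+ 1000111110000011111
= 1110101011000101000
Result 1110101011000101000: MSB = 1 → 480808 − 524288 = -43480.
Addends (after negating the subtrahend) have opposite signs, so signed overflow cannot occur.

-43480; no overflow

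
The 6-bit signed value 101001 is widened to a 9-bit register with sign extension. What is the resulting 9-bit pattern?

MSB of 101001 is 1; replicate it into the new high bits.
111|101001 → 111101001 (still -23).

111101001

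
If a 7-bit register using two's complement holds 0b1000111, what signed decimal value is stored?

-57

MSB is 1, so the value is negative.
Unsigned reading: 71. Subtract 2^7 = 128: 71 − 128 = -57.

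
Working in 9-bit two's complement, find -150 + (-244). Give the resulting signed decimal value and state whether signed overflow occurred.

-150 → 101101010
-244 → 100001100
  101101010
+ 100001100
= 001110110  (discard carry-out 1)
Result 001110110: MSB = 0 → value 118.
Both addends are negative but the stored result is non-negative: signed overflow. The true value -150 + (-244) = -394 lies outside [-256, 255].

118; overflow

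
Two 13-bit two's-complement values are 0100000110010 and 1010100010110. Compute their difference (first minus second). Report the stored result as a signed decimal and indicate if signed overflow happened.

-3300; overflow

0100000110010 = 2098 (signed)
1010100010110 = -2794 (signed)
Subtract via negate-and-add: invert 1010100010110 + 1 = 0101011101010 (i.e. 2794).
  0100000110010
+ 0101011101010
= 1001100011100
Result 1001100011100: MSB = 1 → 4892 − 8192 = -3300.
Both addends (after negating the subtrahend) are non-negative but the stored result is negative: signed overflow. The true value 2098 − (-2794) = 4892 lies outside [-4096, 4095].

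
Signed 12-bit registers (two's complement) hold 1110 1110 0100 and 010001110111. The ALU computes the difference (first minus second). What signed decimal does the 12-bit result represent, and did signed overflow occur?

-1427; no overflow

1110 1110 0100 → 111011100100 = -284 (signed)
010001110111 = 1143 (signed)
Subtract via negate-and-add: invert 010001110111 + 1 = 101110001001 (i.e. -1143).
  111011100100
+ 101110001001
= 101001101101  (discard carry-out 1)
Result 101001101101: MSB = 1 → 2669 − 4096 = -1427.
Both addends (after negating the subtrahend) are negative and so is the stored result: no signed overflow.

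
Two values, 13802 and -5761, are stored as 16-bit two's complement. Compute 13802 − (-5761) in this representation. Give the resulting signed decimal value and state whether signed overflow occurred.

19563; no overflow

13802 → 0011010111101010
-5761 → 1110100101111111
Subtract via negate-and-add: invert 1110100101111111 + 1 = 0001011010000001 (i.e. 5761).
  0011010111101010
+ 0001011010000001
= 0100110001101011
Result 0100110001101011: MSB = 0 → value 19563.
Both addends (after negating the subtrahend) are non-negative and so is the stored result: no signed overflow.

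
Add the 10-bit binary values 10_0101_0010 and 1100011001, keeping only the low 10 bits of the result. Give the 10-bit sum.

0101101011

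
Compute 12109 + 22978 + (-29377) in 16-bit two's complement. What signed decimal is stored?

12109 + 22978 = 35087 → wraps to -30449 (1000100100001111)
-30449 + (-29377) = -59826 → wraps to 5710 (0001011001001110)

5710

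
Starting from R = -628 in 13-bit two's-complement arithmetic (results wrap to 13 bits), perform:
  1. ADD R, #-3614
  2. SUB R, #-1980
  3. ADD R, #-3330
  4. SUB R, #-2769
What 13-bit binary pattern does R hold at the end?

1010011111001

Start: R = -628 = 1110110001100.
R = -628 + (-3614) = -4242; wraps to 3950 = 0111101101110
R = 3950 − (-1980) = 5930; wraps to -2262 = 1011100101010
R = -2262 + (-3330) = -5592; wraps to 2600 = 0101000101000
R = 2600 − (-2769) = 5369; wraps to -2823 = 1010011111001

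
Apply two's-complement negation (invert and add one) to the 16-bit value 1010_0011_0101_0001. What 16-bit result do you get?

0101110010101111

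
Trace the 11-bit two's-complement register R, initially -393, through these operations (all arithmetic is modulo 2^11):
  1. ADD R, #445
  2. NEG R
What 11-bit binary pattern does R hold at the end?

Start: R = -393 = 11001110111.
R = -393 + 445 = 52 = 00000110100
R = −(52) = -52 = 11111001100

11111001100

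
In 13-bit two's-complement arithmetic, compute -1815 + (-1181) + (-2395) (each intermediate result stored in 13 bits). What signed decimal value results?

-1815 + (-1181) = -2996 (1010001001100)
-2996 + (-2395) = -5391 → wraps to 2801 (0101011110001)

2801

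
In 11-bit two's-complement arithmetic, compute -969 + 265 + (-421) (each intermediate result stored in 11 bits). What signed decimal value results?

-969 + 265 = -704 (10101000000)
-704 + (-421) = -1125 → wraps to 923 (01110011011)

923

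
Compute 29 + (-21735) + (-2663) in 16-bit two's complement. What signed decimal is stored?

-24369

29 + (-21735) = -21706 (1010101100110110)
-21706 + (-2663) = -24369 (1010000011001111)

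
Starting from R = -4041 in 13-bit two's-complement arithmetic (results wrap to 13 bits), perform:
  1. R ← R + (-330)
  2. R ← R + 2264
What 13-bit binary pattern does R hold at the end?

1011111000101

Start: R = -4041 = 1000000110111.
R = -4041 + (-330) = -4371; wraps to 3821 = 0111011101101
R = 3821 + 2264 = 6085; wraps to -2107 = 1011111000101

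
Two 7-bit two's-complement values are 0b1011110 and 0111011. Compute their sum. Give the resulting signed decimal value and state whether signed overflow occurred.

25; no overflow

0b1011110 → 1011110 = -34 (signed)
0111011 = 59 (signed)
  1011110
+ 0111011
= 0011001  (discard carry-out 1)
Result 0011001: MSB = 0 → value 25.
Addends have opposite signs, so signed overflow cannot occur.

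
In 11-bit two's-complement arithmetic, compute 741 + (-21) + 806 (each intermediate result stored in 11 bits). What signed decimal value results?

-522

741 + (-21) = 720 (01011010000)
720 + 806 = 1526 → wraps to -522 (10111110110)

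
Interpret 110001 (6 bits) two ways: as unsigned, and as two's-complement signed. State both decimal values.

unsigned = 49, signed = -15

Unsigned: 110001 = 49.
Signed: MSB=1 → 49 − 64 = -15.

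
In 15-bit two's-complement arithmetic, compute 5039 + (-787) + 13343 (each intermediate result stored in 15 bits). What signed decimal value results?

-15173

5039 + (-787) = 4252 (001000010011100)
4252 + 13343 = 17595 → wraps to -15173 (100010010111011)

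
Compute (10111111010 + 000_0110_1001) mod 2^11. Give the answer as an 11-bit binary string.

  10111111010
+ 00001101001
= 11001100011

11001100011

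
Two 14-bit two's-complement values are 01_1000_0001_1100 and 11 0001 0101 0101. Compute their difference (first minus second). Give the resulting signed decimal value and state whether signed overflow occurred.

-6457; overflow

01_1000_0001_1100 → 01100000011100 = 6172 (signed)
11 0001 0101 0101 → 11000101010101 = -3755 (signed)
Subtract via negate-and-add: invert 11000101010101 + 1 = 00111010101011 (i.e. 3755).
  01100000011100
+ 00111010101011
= 10011011000111
Result 10011011000111: MSB = 1 → 9927 − 16384 = -6457.
Both addends (after negating the subtrahend) are non-negative but the stored result is negative: signed overflow. The true value 6172 − (-3755) = 9927 lies outside [-8192, 8191].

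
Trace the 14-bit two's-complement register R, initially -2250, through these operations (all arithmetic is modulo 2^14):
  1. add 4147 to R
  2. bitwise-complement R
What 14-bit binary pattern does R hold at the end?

11100010010110

Start: R = -2250 = 11011100110110.
R = -2250 + 4147 = 1897 = 00011101101001
R = NOT 00011101101001 = 11100010010110 = -1898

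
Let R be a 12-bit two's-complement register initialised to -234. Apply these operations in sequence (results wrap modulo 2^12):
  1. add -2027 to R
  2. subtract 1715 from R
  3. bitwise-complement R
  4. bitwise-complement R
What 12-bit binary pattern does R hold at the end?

Start: R = -234 = 111100010110.
R = -234 + (-2027) = -2261; wraps to 1835 = 011100101011
R = 1835 − 1715 = 120 = 000001111000
R = NOT 000001111000 = 111110000111 = -121
R = NOT 111110000111 = 000001111000 = 120

000001111000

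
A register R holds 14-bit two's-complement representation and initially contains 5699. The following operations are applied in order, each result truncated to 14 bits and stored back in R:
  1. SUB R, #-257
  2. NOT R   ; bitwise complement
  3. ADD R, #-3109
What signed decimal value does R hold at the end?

7318

Start: R = 5699 = 01011001000011.
R = 5699 − (-257) = 5956 = 01011101000100
R = NOT 01011101000100 = 10100010111011 = -5957
R = -5957 + (-3109) = -9066; wraps to 7318 = 01110010010110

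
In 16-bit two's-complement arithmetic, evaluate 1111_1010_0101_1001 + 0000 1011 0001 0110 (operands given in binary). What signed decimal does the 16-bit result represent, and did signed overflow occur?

1391; no overflow

1111_1010_0101_1001 → 1111101001011001 = -1447 (signed)
0000 1011 0001 0110 → 0000101100010110 = 2838 (signed)
  1111101001011001
+ 0000101100010110
= 0000010101101111  (discard carry-out 1)
Result 0000010101101111: MSB = 0 → value 1391.
Addends have opposite signs, so signed overflow cannot occur.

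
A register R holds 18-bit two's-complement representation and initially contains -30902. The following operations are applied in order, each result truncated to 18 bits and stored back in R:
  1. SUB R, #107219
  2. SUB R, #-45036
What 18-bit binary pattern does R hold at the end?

101001010001100011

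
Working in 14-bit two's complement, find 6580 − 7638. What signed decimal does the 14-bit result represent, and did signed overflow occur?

6580 → 01100110110100
7638 → 01110111010110
Subtract via negate-and-add: invert 01110111010110 + 1 = 10001000101010 (i.e. -7638).
  01100110110100
+ 10001000101010
= 11101111011110
Result 11101111011110: MSB = 1 → 15326 − 16384 = -1058.
Addends (after negating the subtrahend) have opposite signs, so signed overflow cannot occur.

-1058; no overflow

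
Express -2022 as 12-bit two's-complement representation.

|-2022| = 2022 = 011111100110 in 12 bits.
Invert the bits: 100000011001. Add 1: 100000011010.

100000011010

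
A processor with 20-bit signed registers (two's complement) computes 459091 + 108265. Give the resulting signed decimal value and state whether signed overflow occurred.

459091 → 01110000000101010011
108265 → 00011010011011101001
  01110000000101010011
+ 00011010011011101001
= 10001010100000111100
Result 10001010100000111100: MSB = 1 → 567356 − 1048576 = -481220.
Both addends are non-negative but the stored result is negative: signed overflow. The true value 459091 + 108265 = 567356 lies outside [-524288, 524287].

-481220; overflow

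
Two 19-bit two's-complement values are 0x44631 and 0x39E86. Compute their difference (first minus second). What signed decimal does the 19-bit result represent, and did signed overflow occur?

0x44631 = 1000100011000110001 = -244175 (signed)
0x39E86 = 0111001111010000110 = 237190 (signed)
Subtract via negate-and-add: invert 0111001111010000110 + 1 = 1000110000101111010 (i.e. -237190).
  1000100011000110001
+ 1000110000101111010
= 0001010011110101011  (discard carry-out 1)
Result 0001010011110101011: MSB = 0 → value 42923.
Both addends (after negating the subtrahend) are negative but the stored result is non-negative: signed overflow. The true value -244175 − 237190 = -481365 lies outside [-262144, 262143].

42923; overflow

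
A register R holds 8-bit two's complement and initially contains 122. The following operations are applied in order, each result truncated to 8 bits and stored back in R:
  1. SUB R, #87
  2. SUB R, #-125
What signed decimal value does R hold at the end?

Start: R = 122 = 01111010.
R = 122 − 87 = 35 = 00100011
R = 35 − (-125) = 160; wraps to -96 = 10100000

-96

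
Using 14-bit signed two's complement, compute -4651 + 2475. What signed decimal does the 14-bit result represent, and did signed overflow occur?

-2176; no overflow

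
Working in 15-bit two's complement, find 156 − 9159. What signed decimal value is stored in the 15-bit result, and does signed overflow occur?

156 → 000000010011100
9159 → 010001111000111
Subtract via negate-and-add: invert 010001111000111 + 1 = 101110000111001 (i.e. -9159).
  000000010011100
+ 101110000111001
= 101110011010101
Result 101110011010101: MSB = 1 → 23765 − 32768 = -9003.
Addends (after negating the subtrahend) have opposite signs, so signed overflow cannot occur.

-9003; no overflow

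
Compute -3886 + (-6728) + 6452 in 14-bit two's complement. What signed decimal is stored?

-3886 + (-6728) = -10614 → wraps to 5770 (01011010001010)
5770 + 6452 = 12222 → wraps to -4162 (10111110111110)

-4162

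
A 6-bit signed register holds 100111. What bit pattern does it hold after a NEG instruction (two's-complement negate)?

Invert: 011000. Add 1: 011001.

011001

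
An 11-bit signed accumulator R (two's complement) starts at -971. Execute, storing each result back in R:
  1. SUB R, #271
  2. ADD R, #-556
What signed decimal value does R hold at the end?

250

Start: R = -971 = 10000110101.
R = -971 − 271 = -1242; wraps to 806 = 01100100110
R = 806 + (-556) = 250 = 00011111010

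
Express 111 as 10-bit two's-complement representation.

111 is non-negative, so write it directly in 10 bits: 0001101111.

0001101111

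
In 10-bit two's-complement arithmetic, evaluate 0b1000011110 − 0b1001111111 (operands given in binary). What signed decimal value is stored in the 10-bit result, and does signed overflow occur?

0b1000011110 → 1000011110 = -482 (signed)
0b1001111111 → 1001111111 = -385 (signed)
Subtract via negate-and-add: invert 1001111111 + 1 = 0110000001 (i.e. 385).
  1000011110
+ 0110000001
= 1110011111
Result 1110011111: MSB = 1 → 927 − 1024 = -97.
Addends (after negating the subtrahend) have opposite signs, so signed overflow cannot occur.

-97; no overflow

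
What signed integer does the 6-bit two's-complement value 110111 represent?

-9

MSB is 1, so the value is negative.
Invert: 001000. Add 1: 001001 = 9. So the value is −9.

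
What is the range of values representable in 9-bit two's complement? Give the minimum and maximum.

Minimum: −2^8 = -256.
Maximum: 2^8 − 1 = 255.

min = -256, max = 255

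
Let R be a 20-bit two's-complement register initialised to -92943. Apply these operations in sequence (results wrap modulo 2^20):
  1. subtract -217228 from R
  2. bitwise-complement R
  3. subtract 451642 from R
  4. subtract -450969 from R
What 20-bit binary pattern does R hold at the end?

11100001011111100001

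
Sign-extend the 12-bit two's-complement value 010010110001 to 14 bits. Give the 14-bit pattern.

MSB of 010010110001 is 0; replicate it into the new high bits.
00|010010110001 → 00010010110001 (still 1201).

00010010110001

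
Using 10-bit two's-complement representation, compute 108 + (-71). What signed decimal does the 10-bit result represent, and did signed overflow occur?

37; no overflow

108 → 0001101100
-71 → 1110111001
  0001101100
+ 1110111001
= 0000100101  (discard carry-out 1)
Result 0000100101: MSB = 0 → value 37.
Addends have opposite signs, so signed overflow cannot occur.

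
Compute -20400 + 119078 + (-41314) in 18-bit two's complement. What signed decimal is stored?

-20400 + 119078 = 98678 (011000000101110110)
98678 + (-41314) = 57364 (001110000000010100)

57364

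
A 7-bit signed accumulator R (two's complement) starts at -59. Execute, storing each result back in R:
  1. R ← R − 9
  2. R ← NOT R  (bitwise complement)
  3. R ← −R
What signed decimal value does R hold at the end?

61

Start: R = -59 = 1000101.
R = -59 − 9 = -68; wraps to 60 = 0111100
R = NOT 0111100 = 1000011 = -61
R = −(-61) = 61 = 0111101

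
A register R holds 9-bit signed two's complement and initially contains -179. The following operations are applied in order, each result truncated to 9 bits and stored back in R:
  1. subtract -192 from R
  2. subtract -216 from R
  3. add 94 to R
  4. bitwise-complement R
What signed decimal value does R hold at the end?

188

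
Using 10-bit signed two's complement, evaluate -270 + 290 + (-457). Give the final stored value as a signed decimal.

-437

-270 + 290 = 20 (0000010100)
20 + (-457) = -437 (1001001011)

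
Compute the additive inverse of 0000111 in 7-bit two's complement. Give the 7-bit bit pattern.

Invert: 1111000. Add 1: 1111001.

1111001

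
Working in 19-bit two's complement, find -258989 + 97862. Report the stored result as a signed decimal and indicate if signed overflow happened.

-161127; no overflow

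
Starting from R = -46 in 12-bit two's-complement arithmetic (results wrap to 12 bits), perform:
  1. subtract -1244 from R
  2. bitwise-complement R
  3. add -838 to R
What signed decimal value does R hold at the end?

-2037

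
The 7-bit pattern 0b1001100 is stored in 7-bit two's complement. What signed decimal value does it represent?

-52

MSB is 1, so the value is negative.
Invert: 0110011. Add 1: 0110100 = 52. So the value is −52.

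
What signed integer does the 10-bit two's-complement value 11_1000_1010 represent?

-118

MSB is 1, so the value is negative.
Unsigned reading: 906. Subtract 2^10 = 1024: 906 − 1024 = -118.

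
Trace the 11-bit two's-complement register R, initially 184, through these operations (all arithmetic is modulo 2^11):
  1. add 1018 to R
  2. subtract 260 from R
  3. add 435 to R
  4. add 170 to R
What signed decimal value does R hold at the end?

-501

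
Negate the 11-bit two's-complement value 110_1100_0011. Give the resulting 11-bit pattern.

00100111101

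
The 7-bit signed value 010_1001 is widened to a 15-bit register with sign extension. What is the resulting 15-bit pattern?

000000000101001

MSB of 0101001 is 0; replicate it into the new high bits.
00000000|0101001 → 000000000101001 (still 41).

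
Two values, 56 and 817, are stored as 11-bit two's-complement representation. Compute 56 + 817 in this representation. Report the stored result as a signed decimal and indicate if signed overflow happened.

873; no overflow

56 → 00000111000
817 → 01100110001
  00000111000
+ 01100110001
= 01101101001
Result 01101101001: MSB = 0 → value 873.
Both addends are non-negative and so is the stored result: no signed overflow.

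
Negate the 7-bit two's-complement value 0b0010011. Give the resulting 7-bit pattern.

Invert: 1101100. Add 1: 1101101.

1101101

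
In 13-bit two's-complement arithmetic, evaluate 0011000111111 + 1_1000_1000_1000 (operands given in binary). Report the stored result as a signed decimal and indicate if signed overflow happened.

0011000111111 = 1599 (signed)
1_1000_1000_1000 → 1100010001000 = -1912 (signed)
  0011000111111
+ 1100010001000
= 1111011000111
Result 1111011000111: MSB = 1 → 7879 − 8192 = -313.
Addends have opposite signs, so signed overflow cannot occur.

-313; no overflow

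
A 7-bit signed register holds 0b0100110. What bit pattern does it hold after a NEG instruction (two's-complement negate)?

Invert: 1011001. Add 1: 1011010.
Check: 0100110 = 38, 1011010 = -38.

1011010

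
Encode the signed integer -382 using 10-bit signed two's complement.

1010000010

|-382| = 382 = 0101111110 in 10 bits.
Invert the bits: 1010000001. Add 1: 1010000010.
Check: 1010000010 reads as 642 − 1024 = -382.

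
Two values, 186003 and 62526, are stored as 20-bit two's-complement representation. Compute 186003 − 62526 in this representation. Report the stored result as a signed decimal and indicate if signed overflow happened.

186003 → 00101101011010010011
62526 → 00001111010000111110
Subtract via negate-and-add: invert 00001111010000111110 + 1 = 11110000101111000010 (i.e. -62526).
  00101101011010010011
+ 11110000101111000010
= 00011110001001010101  (discard carry-out 1)
Result 00011110001001010101: MSB = 0 → value 123477.
Addends (after negating the subtrahend) have opposite signs, so signed overflow cannot occur.

123477; no overflow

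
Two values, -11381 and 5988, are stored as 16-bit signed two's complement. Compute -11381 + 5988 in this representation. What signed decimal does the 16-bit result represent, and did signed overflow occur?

-5393; no overflow

-11381 → 1101001110001011
5988 → 0001011101100100
  1101001110001011
+ 0001011101100100
= 1110101011101111
Result 1110101011101111: MSB = 1 → 60143 − 65536 = -5393.
Addends have opposite signs, so signed overflow cannot occur.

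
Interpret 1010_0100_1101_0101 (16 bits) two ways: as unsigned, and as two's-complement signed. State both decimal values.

unsigned = 42197, signed = -23339

Unsigned: 1010010011010101 = 42197.
Signed: MSB=1 → 42197 − 65536 = -23339.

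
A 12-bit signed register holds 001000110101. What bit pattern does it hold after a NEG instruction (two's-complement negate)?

110111001011

Invert: 110111001010. Add 1: 110111001011.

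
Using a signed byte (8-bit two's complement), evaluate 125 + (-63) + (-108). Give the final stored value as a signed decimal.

125 + (-63) = 62 (00111110)
62 + (-108) = -46 (11010010)

-46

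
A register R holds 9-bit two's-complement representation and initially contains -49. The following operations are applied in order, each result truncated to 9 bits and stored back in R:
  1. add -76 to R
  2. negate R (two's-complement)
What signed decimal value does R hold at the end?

Start: R = -49 = 111001111.
R = -49 + (-76) = -125 = 110000011
R = −(-125) = 125 = 001111101

125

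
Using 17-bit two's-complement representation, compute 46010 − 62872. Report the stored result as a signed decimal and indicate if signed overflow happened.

46010 → 01011001110111010
62872 → 01111010110011000
Subtract via negate-and-add: invert 01111010110011000 + 1 = 10000101001101000 (i.e. -62872).
  01011001110111010
+ 10000101001101000
= 11011111000100010
Result 11011111000100010: MSB = 1 → 114210 − 131072 = -16862.
Addends (after negating the subtrahend) have opposite signs, so signed overflow cannot occur.

-16862; no overflow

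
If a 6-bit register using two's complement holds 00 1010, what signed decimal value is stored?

10

MSB is 0, so the value is non-negative: 001010 = 10.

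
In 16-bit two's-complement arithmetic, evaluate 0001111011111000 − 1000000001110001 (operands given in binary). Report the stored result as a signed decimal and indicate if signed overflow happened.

0001111011111000 = 7928 (signed)
1000000001110001 = -32655 (signed)
Subtract via negate-and-add: invert 1000000001110001 + 1 = 0111111110001111 (i.e. 32655).
  0001111011111000
+ 0111111110001111
= 1001111010000111
Result 1001111010000111: MSB = 1 → 40583 − 65536 = -24953.
Both addends (after negating the subtrahend) are non-negative but the stored result is negative: signed overflow. The true value 7928 − (-32655) = 40583 lies outside [-32768, 32767].

-24953; overflow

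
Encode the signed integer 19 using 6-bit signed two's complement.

010011

19 is non-negative, so write it directly in 6 bits: 010011.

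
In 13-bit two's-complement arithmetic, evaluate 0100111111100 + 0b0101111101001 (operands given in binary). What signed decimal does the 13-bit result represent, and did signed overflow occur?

0100111111100 = 2556 (signed)
0b0101111101001 → 0101111101001 = 3049 (signed)
  0100111111100
+ 0101111101001
= 1010111100101
Result 1010111100101: MSB = 1 → 5605 − 8192 = -2587.
Both addends are non-negative but the stored result is negative: signed overflow. The true value 2556 + 3049 = 5605 lies outside [-4096, 4095].

-2587; overflow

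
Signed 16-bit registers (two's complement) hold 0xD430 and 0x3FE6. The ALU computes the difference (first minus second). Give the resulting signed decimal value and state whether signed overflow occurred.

-27574; no overflow

0xD430 = 1101010000110000 = -11216 (signed)
0x3FE6 = 0011111111100110 = 16358 (signed)
Subtract via negate-and-add: invert 0011111111100110 + 1 = 1100000000011010 (i.e. -16358).
  1101010000110000
+ 1100000000011010
= 1001010001001010  (discard carry-out 1)
Result 1001010001001010: MSB = 1 → 37962 − 65536 = -27574.
Both addends (after negating the subtrahend) are negative and so is the stored result: no signed overflow.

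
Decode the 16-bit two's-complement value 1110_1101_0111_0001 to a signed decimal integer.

-4751

MSB is 1, so the value is negative.
Invert: 0001001010001110. Add 1: 0001001010001111 = 4751. So the value is −4751.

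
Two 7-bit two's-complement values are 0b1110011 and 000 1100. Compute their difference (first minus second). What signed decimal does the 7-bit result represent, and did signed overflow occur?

-25; no overflow

0b1110011 → 1110011 = -13 (signed)
000 1100 → 0001100 = 12 (signed)
Subtract via negate-and-add: invert 0001100 + 1 = 1110100 (i.e. -12).
  1110011
+ 1110100
= 1100111  (discard carry-out 1)
Result 1100111: MSB = 1 → 103 − 128 = -25.
Both addends (after negating the subtrahend) are negative and so is the stored result: no signed overflow.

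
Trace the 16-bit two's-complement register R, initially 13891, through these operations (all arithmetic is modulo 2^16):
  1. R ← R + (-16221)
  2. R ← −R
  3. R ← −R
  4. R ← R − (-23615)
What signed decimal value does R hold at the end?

Start: R = 13891 = 0011011001000011.
R = 13891 + (-16221) = -2330 = 1111011011100110
R = −(-2330) = 2330 = 0000100100011010
R = −(2330) = -2330 = 1111011011100110
R = -2330 − (-23615) = 21285 = 0101001100100101

21285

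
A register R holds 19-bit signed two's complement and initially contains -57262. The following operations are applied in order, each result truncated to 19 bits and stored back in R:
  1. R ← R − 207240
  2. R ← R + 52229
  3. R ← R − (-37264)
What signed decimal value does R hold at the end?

Start: R = -57262 = 1110010000001010010.
R = -57262 − 207240 = -264502; wraps to 259786 = 0111111011011001010
R = 259786 + 52229 = 312015; wraps to -212273 = 1001100001011001111
R = -212273 − (-37264) = -175009 = 1010101010001011111

-175009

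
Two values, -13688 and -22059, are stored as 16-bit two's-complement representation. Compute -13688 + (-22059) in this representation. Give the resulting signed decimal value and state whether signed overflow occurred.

29789; overflow

-13688 → 1100101010001000
-22059 → 1010100111010101
  1100101010001000
+ 1010100111010101
= 0111010001011101  (discard carry-out 1)
Result 0111010001011101: MSB = 0 → value 29789.
Both addends are negative but the stored result is non-negative: signed overflow. The true value -13688 + (-22059) = -35747 lies outside [-32768, 32767].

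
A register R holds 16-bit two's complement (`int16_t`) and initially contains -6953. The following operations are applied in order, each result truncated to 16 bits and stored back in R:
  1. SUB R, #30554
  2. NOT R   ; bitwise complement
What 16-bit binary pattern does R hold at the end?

1001001010000010

Start: R = -6953 = 1110010011010111.
R = -6953 − 30554 = -37507; wraps to 28029 = 0110110101111101
R = NOT 0110110101111101 = 1001001010000010 = -28030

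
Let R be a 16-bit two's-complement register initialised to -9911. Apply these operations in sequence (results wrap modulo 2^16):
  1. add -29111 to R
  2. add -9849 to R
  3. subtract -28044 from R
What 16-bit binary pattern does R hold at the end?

Start: R = -9911 = 1101100101001001.
R = -9911 + (-29111) = -39022; wraps to 26514 = 0110011110010010
R = 26514 + (-9849) = 16665 = 0100000100011001
R = 16665 − (-28044) = 44709; wraps to -20827 = 1010111010100101

1010111010100101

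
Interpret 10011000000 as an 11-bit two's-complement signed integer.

MSB is 1, so the value is negative.
Unsigned reading: 1216. Subtract 2^11 = 2048: 1216 − 2048 = -832.

-832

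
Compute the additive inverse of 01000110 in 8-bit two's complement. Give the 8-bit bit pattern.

Invert: 10111001. Add 1: 10111010.
Check: 01000110 = 70, 10111010 = -70.

10111010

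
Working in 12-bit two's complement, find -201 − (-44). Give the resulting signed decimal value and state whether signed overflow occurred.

-157; no overflow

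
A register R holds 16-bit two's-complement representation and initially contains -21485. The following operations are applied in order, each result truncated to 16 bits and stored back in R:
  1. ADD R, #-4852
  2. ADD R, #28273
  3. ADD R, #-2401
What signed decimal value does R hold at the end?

-465

Start: R = -21485 = 1010110000010011.
R = -21485 + (-4852) = -26337 = 1001100100011111
R = -26337 + 28273 = 1936 = 0000011110010000
R = 1936 + (-2401) = -465 = 1111111000101111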